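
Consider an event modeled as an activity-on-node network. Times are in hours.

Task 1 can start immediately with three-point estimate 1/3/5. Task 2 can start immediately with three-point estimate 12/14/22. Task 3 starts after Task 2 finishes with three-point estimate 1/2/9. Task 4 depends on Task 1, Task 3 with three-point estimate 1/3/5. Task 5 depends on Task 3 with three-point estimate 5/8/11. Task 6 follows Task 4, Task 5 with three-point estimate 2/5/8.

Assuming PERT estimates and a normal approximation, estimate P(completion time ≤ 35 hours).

te_Task 1 = (1 + 4·3 + 5)/6 = 18/6 = 3; σ²_Task 1 = ((5−1)/6)² = 0.444
te_Task 2 = (12 + 4·14 + 22)/6 = 90/6 = 15; σ²_Task 2 = ((22−12)/6)² = 2.778
te_Task 3 = (1 + 4·2 + 9)/6 = 18/6 = 3; σ²_Task 3 = ((9−1)/6)² = 1.778
te_Task 4 = (1 + 4·3 + 5)/6 = 18/6 = 3; σ²_Task 4 = ((5−1)/6)² = 0.444
te_Task 5 = (5 + 4·8 + 11)/6 = 48/6 = 8; σ²_Task 5 = ((11−5)/6)² = 1.000
te_Task 6 = (2 + 4·5 + 8)/6 = 30/6 = 5; σ²_Task 6 = ((8−2)/6)² = 1.000

Forward pass:
ES_Task 1 = 0; EF_Task 1 = 3
ES_Task 2 = 0; EF_Task 2 = 15
ES_Task 3 = 15; EF_Task 3 = 15+3 = 18
ES_Task 4 = max(EF_Task 1=3, EF_Task 3=18) = 18; EF_Task 4 = 18+3 = 21
ES_Task 5 = 18; EF_Task 5 = 18+8 = 26
ES_Task 6 = max(EF_Task 4=21, EF_Task 5=26) = 26; EF_Task 6 = 26+5 = 31
Expected project duration μ = 31 hours. Critical path: Task 2 → Task 3 → Task 5 → Task 6.

Variance along critical path = 2.778 + 1.778 + 1.000 + 1.000 = 6.556; σ = √6.556 = 2.560 hours.
Z = (35 − 31) / 2.560 = 1.562
P(T ≤ 35) = Φ(1.562) ≈ 0.941

0.941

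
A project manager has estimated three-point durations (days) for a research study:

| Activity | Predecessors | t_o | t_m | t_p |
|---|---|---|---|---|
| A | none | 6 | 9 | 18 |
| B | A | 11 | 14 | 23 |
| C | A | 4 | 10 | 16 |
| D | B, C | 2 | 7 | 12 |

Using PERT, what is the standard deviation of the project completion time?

te_A = (6 + 4·9 + 18)/6 = 60/6 = 10; σ²_A = ((18−6)/6)² = 4.000
te_B = (11 + 4·14 + 23)/6 = 90/6 = 15; σ²_B = ((23−11)/6)² = 4.000
te_C = (4 + 4·10 + 16)/6 = 60/6 = 10; σ²_C = ((16−4)/6)² = 4.000
te_D = (2 + 4·7 + 12)/6 = 42/6 = 7; σ²_D = ((12−2)/6)² = 2.778

Forward pass:
ES_A = 0; EF_A = 10
ES_B = 10; EF_B = 10+15 = 25
ES_C = 10; EF_C = 10+10 = 20
ES_D = max(EF_B=25, EF_C=20) = 25; EF_D = 25+7 = 32
Expected project duration μ = 32 days. Critical path: A → B → D.

Variance along critical path = 4.000 + 4.000 + 2.778 = 10.778
σ = √10.778 = 3.283 days

3.28 days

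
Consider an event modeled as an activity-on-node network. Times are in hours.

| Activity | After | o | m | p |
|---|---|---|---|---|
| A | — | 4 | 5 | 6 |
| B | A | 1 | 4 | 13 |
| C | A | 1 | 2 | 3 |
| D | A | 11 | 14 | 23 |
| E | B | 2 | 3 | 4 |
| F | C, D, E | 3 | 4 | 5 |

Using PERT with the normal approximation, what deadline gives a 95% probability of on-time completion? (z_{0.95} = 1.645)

27.4 hours

te_A = (4 + 4·5 + 6)/6 = 30/6 = 5; σ²_A = ((6−4)/6)² = 0.111
te_B = (1 + 4·4 + 13)/6 = 30/6 = 5; σ²_B = ((13−1)/6)² = 4.000
te_C = (1 + 4·2 + 3)/6 = 12/6 = 2; σ²_C = ((3−1)/6)² = 0.111
te_D = (11 + 4·14 + 23)/6 = 90/6 = 15; σ²_D = ((23−11)/6)² = 4.000
te_E = (2 + 4·3 + 4)/6 = 18/6 = 3; σ²_E = ((4−2)/6)² = 0.111
te_F = (3 + 4·4 + 5)/6 = 24/6 = 4; σ²_F = ((5−3)/6)² = 0.111

Forward pass:
ES_A = 0; EF_A = 5
ES_B = 5; EF_B = 5+5 = 10
ES_C = 5; EF_C = 5+2 = 7
ES_D = 5; EF_D = 5+15 = 20
ES_E = 10; EF_E = 10+3 = 13
ES_F = max(EF_C=7, EF_D=20, EF_E=13) = 20; EF_F = 20+4 = 24
Expected project duration μ = 24 hours. Critical path: A → D → F.

Variance along critical path = 0.111 + 4.000 + 0.111 = 4.222; σ = 2.055 hours.
D = μ + z·σ = 24 + 1.645·2.055 = 27.4 hours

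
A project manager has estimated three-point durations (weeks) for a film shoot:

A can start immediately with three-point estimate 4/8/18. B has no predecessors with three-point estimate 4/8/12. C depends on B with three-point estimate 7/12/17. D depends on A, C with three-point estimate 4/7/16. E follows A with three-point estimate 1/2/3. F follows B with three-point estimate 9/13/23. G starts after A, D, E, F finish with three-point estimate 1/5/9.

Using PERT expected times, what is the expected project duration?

te_A = (4 + 4·8 + 18)/6 = 54/6 = 9
te_B = (4 + 4·8 + 12)/6 = 48/6 = 8
te_C = (7 + 4·12 + 17)/6 = 72/6 = 12
te_D = (4 + 4·7 + 16)/6 = 48/6 = 8
te_E = (1 + 4·2 + 3)/6 = 12/6 = 2
te_F = (9 + 4·13 + 23)/6 = 84/6 = 14
te_G = (1 + 4·5 + 9)/6 = 30/6 = 5

Forward pass:
ES_A = 0; EF_A = 9
ES_B = 0; EF_B = 8
ES_C = 8; EF_C = 8+12 = 20
ES_D = max(EF_A=9, EF_C=20) = 20; EF_D = 20+8 = 28
ES_E = 9; EF_E = 9+2 = 11
ES_F = 8; EF_F = 8+14 = 22
ES_G = max(EF_A=9, EF_D=28, EF_E=11, EF_F=22) = 28; EF_G = 28+5 = 33
Expected project duration μ = 33 weeks. Critical path: B → C → D → G.

33 weeks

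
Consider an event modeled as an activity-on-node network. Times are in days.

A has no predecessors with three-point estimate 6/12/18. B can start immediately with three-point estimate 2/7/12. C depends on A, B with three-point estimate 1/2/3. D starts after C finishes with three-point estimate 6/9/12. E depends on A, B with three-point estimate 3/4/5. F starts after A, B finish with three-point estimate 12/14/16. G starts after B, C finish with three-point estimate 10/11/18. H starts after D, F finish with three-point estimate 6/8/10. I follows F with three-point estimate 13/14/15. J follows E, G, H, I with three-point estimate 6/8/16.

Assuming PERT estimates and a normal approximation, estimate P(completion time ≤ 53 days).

0.930

te_A = (6 + 4·12 + 18)/6 = 72/6 = 12; σ²_A = ((18−6)/6)² = 4.000
te_B = (2 + 4·7 + 12)/6 = 42/6 = 7; σ²_B = ((12−2)/6)² = 2.778
te_C = (1 + 4·2 + 3)/6 = 12/6 = 2; σ²_C = ((3−1)/6)² = 0.111
te_D = (6 + 4·9 + 12)/6 = 54/6 = 9; σ²_D = ((12−6)/6)² = 1.000
te_E = (3 + 4·4 + 5)/6 = 24/6 = 4; σ²_E = ((5−3)/6)² = 0.111
te_F = (12 + 4·14 + 16)/6 = 84/6 = 14; σ²_F = ((16−12)/6)² = 0.444
te_G = (10 + 4·11 + 18)/6 = 72/6 = 12; σ²_G = ((18−10)/6)² = 1.778
te_H = (6 + 4·8 + 10)/6 = 48/6 = 8; σ²_H = ((10−6)/6)² = 0.444
te_I = (13 + 4·14 + 15)/6 = 84/6 = 14; σ²_I = ((15−13)/6)² = 0.111
te_J = (6 + 4·8 + 16)/6 = 54/6 = 9; σ²_J = ((16−6)/6)² = 2.778

Forward pass:
ES_A = 0; EF_A = 12
ES_B = 0; EF_B = 7
ES_C = max(EF_A=12, EF_B=7) = 12; EF_C = 12+2 = 14
ES_D = 14; EF_D = 14+9 = 23
ES_E = max(EF_A=12, EF_B=7) = 12; EF_E = 12+4 = 16
ES_F = max(EF_A=12, EF_B=7) = 12; EF_F = 12+14 = 26
ES_G = max(EF_B=7, EF_C=14) = 14; EF_G = 14+12 = 26
ES_H = max(EF_D=23, EF_F=26) = 26; EF_H = 26+8 = 34
ES_I = 26; EF_I = 26+14 = 40
ES_J = max(EF_E=16, EF_G=26, EF_H=34, EF_I=40) = 40; EF_J = 40+9 = 49
Expected project duration μ = 49 days. Critical path: A → F → I → J.

Variance along critical path = 4.000 + 0.444 + 0.111 + 2.778 = 7.333; σ = √7.333 = 2.708 days.
Z = (53 − 49) / 2.708 = 1.477
P(T ≤ 53) = Φ(1.477) ≈ 0.930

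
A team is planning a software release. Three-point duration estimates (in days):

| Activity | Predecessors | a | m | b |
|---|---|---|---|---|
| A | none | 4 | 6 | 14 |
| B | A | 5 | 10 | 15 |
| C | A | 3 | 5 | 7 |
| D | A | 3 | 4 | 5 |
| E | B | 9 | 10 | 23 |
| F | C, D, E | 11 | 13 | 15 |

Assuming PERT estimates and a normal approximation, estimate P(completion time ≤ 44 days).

0.723

te_A = (4 + 4·6 + 14)/6 = 42/6 = 7; σ²_A = ((14−4)/6)² = 2.778
te_B = (5 + 4·10 + 15)/6 = 60/6 = 10; σ²_B = ((15−5)/6)² = 2.778
te_C = (3 + 4·5 + 7)/6 = 30/6 = 5; σ²_C = ((7−3)/6)² = 0.444
te_D = (3 + 4·4 + 5)/6 = 24/6 = 4; σ²_D = ((5−3)/6)² = 0.111
te_E = (9 + 4·10 + 23)/6 = 72/6 = 12; σ²_E = ((23−9)/6)² = 5.444
te_F = (11 + 4·13 + 15)/6 = 78/6 = 13; σ²_F = ((15−11)/6)² = 0.444

Forward pass:
ES_A = 0; EF_A = 7
ES_B = 7; EF_B = 7+10 = 17
ES_C = 7; EF_C = 7+5 = 12
ES_D = 7; EF_D = 7+4 = 11
ES_E = 17; EF_E = 17+12 = 29
ES_F = max(EF_C=12, EF_D=11, EF_E=29) = 29; EF_F = 29+13 = 42
Expected project duration μ = 42 days. Critical path: A → B → E → F.

Variance along critical path = 2.778 + 2.778 + 5.444 + 0.444 = 11.444; σ = √11.444 = 3.383 days.
Z = (44 − 42) / 3.383 = 0.591
P(T ≤ 44) = Φ(0.591) ≈ 0.723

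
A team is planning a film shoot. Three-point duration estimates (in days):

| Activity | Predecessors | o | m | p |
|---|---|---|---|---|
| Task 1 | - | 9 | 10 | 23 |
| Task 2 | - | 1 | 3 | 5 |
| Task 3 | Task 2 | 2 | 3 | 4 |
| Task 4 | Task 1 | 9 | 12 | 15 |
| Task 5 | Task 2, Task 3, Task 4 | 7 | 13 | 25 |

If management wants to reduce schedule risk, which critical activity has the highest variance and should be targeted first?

Task 5

te_Task 1 = (9 + 4·10 + 23)/6 = 72/6 = 12; σ²_Task 1 = ((23−9)/6)² = 5.444
te_Task 2 = (1 + 4·3 + 5)/6 = 18/6 = 3; σ²_Task 2 = ((5−1)/6)² = 0.444
te_Task 3 = (2 + 4·3 + 4)/6 = 18/6 = 3; σ²_Task 3 = ((4−2)/6)² = 0.111
te_Task 4 = (9 + 4·12 + 15)/6 = 72/6 = 12; σ²_Task 4 = ((15−9)/6)² = 1.000
te_Task 5 = (7 + 4·13 + 25)/6 = 84/6 = 14; σ²_Task 5 = ((25−7)/6)² = 9.000

Forward pass:
ES_Task 1 = 0; EF_Task 1 = 12
ES_Task 2 = 0; EF_Task 2 = 3
ES_Task 3 = 3; EF_Task 3 = 3+3 = 6
ES_Task 4 = 12; EF_Task 4 = 12+12 = 24
ES_Task 5 = max(EF_Task 2=3, EF_Task 3=6, EF_Task 4=24) = 24; EF_Task 5 = 24+14 = 38
Expected project duration μ = 38 days. Critical path: Task 1 → Task 4 → Task 5.

Variances on critical path: σ²_Task 1=5.444, σ²_Task 4=1.000, σ²_Task 5=9.000.
Largest is σ²_Task 5 = 9.000.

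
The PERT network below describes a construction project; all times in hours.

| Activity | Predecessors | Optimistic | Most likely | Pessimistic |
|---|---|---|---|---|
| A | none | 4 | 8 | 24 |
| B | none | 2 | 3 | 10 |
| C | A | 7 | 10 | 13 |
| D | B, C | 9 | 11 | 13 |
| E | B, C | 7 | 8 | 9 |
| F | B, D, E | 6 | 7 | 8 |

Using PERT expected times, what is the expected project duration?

te_A = (4 + 4·8 + 24)/6 = 60/6 = 10
te_B = (2 + 4·3 + 10)/6 = 24/6 = 4
te_C = (7 + 4·10 + 13)/6 = 60/6 = 10
te_D = (9 + 4·11 + 13)/6 = 66/6 = 11
te_E = (7 + 4·8 + 9)/6 = 48/6 = 8
te_F = (6 + 4·7 + 8)/6 = 42/6 = 7

Forward pass:
ES_A = 0; EF_A = 10
ES_B = 0; EF_B = 4
ES_C = 10; EF_C = 10+10 = 20
ES_D = max(EF_B=4, EF_C=20) = 20; EF_D = 20+11 = 31
ES_E = max(EF_B=4, EF_C=20) = 20; EF_E = 20+8 = 28
ES_F = max(EF_B=4, EF_D=31, EF_E=28) = 31; EF_F = 31+7 = 38
Expected project duration μ = 38 hours. Critical path: A → C → D → F.

38 hours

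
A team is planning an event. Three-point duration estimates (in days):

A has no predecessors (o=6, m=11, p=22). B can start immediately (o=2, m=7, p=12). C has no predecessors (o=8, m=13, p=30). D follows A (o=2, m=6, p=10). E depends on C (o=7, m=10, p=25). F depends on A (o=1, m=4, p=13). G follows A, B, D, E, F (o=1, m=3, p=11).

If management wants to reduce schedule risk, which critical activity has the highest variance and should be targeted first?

C

te_A = (6 + 4·11 + 22)/6 = 72/6 = 12; σ²_A = ((22−6)/6)² = 7.111
te_B = (2 + 4·7 + 12)/6 = 42/6 = 7; σ²_B = ((12−2)/6)² = 2.778
te_C = (8 + 4·13 + 30)/6 = 90/6 = 15; σ²_C = ((30−8)/6)² = 13.444
te_D = (2 + 4·6 + 10)/6 = 36/6 = 6; σ²_D = ((10−2)/6)² = 1.778
te_E = (7 + 4·10 + 25)/6 = 72/6 = 12; σ²_E = ((25−7)/6)² = 9.000
te_F = (1 + 4·4 + 13)/6 = 30/6 = 5; σ²_F = ((13−1)/6)² = 4.000
te_G = (1 + 4·3 + 11)/6 = 24/6 = 4; σ²_G = ((11−1)/6)² = 2.778

Forward pass:
ES_A = 0; EF_A = 12
ES_B = 0; EF_B = 7
ES_C = 0; EF_C = 15
ES_D = 12; EF_D = 12+6 = 18
ES_E = 15; EF_E = 15+12 = 27
ES_F = 12; EF_F = 12+5 = 17
ES_G = max(EF_A=12, EF_B=7, EF_D=18, EF_E=27, EF_F=17) = 27; EF_G = 27+4 = 31
Expected project duration μ = 31 days. Critical path: C → E → G.

Variances on critical path: σ²_C=13.444, σ²_E=9.000, σ²_G=2.778.
Largest is σ²_C = 13.444.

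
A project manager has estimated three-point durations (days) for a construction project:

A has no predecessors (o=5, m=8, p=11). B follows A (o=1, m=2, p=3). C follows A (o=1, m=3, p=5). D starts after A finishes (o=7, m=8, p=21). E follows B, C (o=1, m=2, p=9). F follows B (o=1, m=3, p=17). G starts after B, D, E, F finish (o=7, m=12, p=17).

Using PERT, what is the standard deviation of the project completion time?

te_A = (5 + 4·8 + 11)/6 = 48/6 = 8; σ²_A = ((11−5)/6)² = 1.000
te_B = (1 + 4·2 + 3)/6 = 12/6 = 2; σ²_B = ((3−1)/6)² = 0.111
te_C = (1 + 4·3 + 5)/6 = 18/6 = 3; σ²_C = ((5−1)/6)² = 0.444
te_D = (7 + 4·8 + 21)/6 = 60/6 = 10; σ²_D = ((21−7)/6)² = 5.444
te_E = (1 + 4·2 + 9)/6 = 18/6 = 3; σ²_E = ((9−1)/6)² = 1.778
te_F = (1 + 4·3 + 17)/6 = 30/6 = 5; σ²_F = ((17−1)/6)² = 7.111
te_G = (7 + 4·12 + 17)/6 = 72/6 = 12; σ²_G = ((17−7)/6)² = 2.778

Forward pass:
ES_A = 0; EF_A = 8
ES_B = 8; EF_B = 8+2 = 10
ES_C = 8; EF_C = 8+3 = 11
ES_D = 8; EF_D = 8+10 = 18
ES_E = max(EF_B=10, EF_C=11) = 11; EF_E = 11+3 = 14
ES_F = 10; EF_F = 10+5 = 15
ES_G = max(EF_B=10, EF_D=18, EF_E=14, EF_F=15) = 18; EF_G = 18+12 = 30
Expected project duration μ = 30 days. Critical path: A → D → G.

Variance along critical path = 1.000 + 5.444 + 2.778 = 9.222
σ = √9.222 = 3.037 days

3.04 days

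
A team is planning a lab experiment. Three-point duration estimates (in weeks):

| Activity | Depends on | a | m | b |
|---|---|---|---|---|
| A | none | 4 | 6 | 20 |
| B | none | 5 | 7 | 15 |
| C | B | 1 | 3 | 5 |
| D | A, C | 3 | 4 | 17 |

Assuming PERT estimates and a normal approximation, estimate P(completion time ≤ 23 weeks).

te_A = (4 + 4·6 + 20)/6 = 48/6 = 8; σ²_A = ((20−4)/6)² = 7.111
te_B = (5 + 4·7 + 15)/6 = 48/6 = 8; σ²_B = ((15−5)/6)² = 2.778
te_C = (1 + 4·3 + 5)/6 = 18/6 = 3; σ²_C = ((5−1)/6)² = 0.444
te_D = (3 + 4·4 + 17)/6 = 36/6 = 6; σ²_D = ((17−3)/6)² = 5.444

Forward pass:
ES_A = 0; EF_A = 8
ES_B = 0; EF_B = 8
ES_C = 8; EF_C = 8+3 = 11
ES_D = max(EF_A=8, EF_C=11) = 11; EF_D = 11+6 = 17
Expected project duration μ = 17 weeks. Critical path: B → C → D.

Variance along critical path = 2.778 + 0.444 + 5.444 = 8.667; σ = √8.667 = 2.944 weeks.
Z = (23 − 17) / 2.944 = 2.038
P(T ≤ 23) = Φ(2.038) ≈ 0.979

0.979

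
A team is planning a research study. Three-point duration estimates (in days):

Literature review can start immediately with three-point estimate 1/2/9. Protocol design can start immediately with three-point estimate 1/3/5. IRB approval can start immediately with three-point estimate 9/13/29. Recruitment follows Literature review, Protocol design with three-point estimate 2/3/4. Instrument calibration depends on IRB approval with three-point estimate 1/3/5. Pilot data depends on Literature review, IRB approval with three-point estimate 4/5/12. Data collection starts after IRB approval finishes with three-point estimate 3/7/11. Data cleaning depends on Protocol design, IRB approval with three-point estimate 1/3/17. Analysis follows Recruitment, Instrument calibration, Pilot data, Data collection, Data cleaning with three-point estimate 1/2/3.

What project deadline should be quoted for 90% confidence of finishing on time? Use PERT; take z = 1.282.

te_Literature review = (1 + 4·2 + 9)/6 = 18/6 = 3; σ²_Literature review = ((9−1)/6)² = 1.778
te_Protocol design = (1 + 4·3 + 5)/6 = 18/6 = 3; σ²_Protocol design = ((5−1)/6)² = 0.444
te_IRB approval = (9 + 4·13 + 29)/6 = 90/6 = 15; σ²_IRB approval = ((29−9)/6)² = 11.111
te_Recruitment = (2 + 4·3 + 4)/6 = 18/6 = 3; σ²_Recruitment = ((4−2)/6)² = 0.111
te_Instrument calibration = (1 + 4·3 + 5)/6 = 18/6 = 3; σ²_Instrument calibration = ((5−1)/6)² = 0.444
te_Pilot data = (4 + 4·5 + 12)/6 = 36/6 = 6; σ²_Pilot data = ((12−4)/6)² = 1.778
te_Data collection = (3 + 4·7 + 11)/6 = 42/6 = 7; σ²_Data collection = ((11−3)/6)² = 1.778
te_Data cleaning = (1 + 4·3 + 17)/6 = 30/6 = 5; σ²_Data cleaning = ((17−1)/6)² = 7.111
te_Analysis = (1 + 4·2 + 3)/6 = 12/6 = 2; σ²_Analysis = ((3−1)/6)² = 0.111

Forward pass:
ES_Literature review = 0; EF_Literature review = 3
ES_Protocol design = 0; EF_Protocol design = 3
ES_IRB approval = 0; EF_IRB approval = 15
ES_Recruitment = max(EF_Literature review=3, EF_Protocol design=3) = 3; EF_Recruitment = 3+3 = 6
ES_Instrument calibration = 15; EF_Instrument calibration = 15+3 = 18
ES_Pilot data = max(EF_Literature review=3, EF_IRB approval=15) = 15; EF_Pilot data = 15+6 = 21
ES_Data collection = 15; EF_Data collection = 15+7 = 22
ES_Data cleaning = max(EF_Protocol design=3, EF_IRB approval=15) = 15; EF_Data cleaning = 15+5 = 20
ES_Analysis = max(EF_Recruitment=6, EF_Instrument calibration=18, EF_Pilot data=21, EF_Data collection=22, EF_Data cleaning=20) = 22; EF_Analysis = 22+2 = 24
Expected project duration μ = 24 days. Critical path: IRB approval → Data collection → Analysis.

Variance along critical path = 11.111 + 1.778 + 0.111 = 13.000; σ = 3.606 days.
D = μ + z·σ = 24 + 1.282·3.606 = 28.6 days

28.6 days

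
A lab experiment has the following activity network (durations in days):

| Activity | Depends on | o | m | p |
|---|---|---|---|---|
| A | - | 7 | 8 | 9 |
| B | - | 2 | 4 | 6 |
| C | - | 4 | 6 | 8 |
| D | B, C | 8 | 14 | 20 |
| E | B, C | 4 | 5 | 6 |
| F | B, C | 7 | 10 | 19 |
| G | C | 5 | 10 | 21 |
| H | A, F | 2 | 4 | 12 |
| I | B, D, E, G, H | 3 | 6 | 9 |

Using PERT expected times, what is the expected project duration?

28 days

te_A = (7 + 4·8 + 9)/6 = 48/6 = 8
te_B = (2 + 4·4 + 6)/6 = 24/6 = 4
te_C = (4 + 4·6 + 8)/6 = 36/6 = 6
te_D = (8 + 4·14 + 20)/6 = 84/6 = 14
te_E = (4 + 4·5 + 6)/6 = 30/6 = 5
te_F = (7 + 4·10 + 19)/6 = 66/6 = 11
te_G = (5 + 4·10 + 21)/6 = 66/6 = 11
te_H = (2 + 4·4 + 12)/6 = 30/6 = 5
te_I = (3 + 4·6 + 9)/6 = 36/6 = 6

Forward pass:
ES_A = 0; EF_A = 8
ES_B = 0; EF_B = 4
ES_C = 0; EF_C = 6
ES_D = max(EF_B=4, EF_C=6) = 6; EF_D = 6+14 = 20
ES_E = max(EF_B=4, EF_C=6) = 6; EF_E = 6+5 = 11
ES_F = max(EF_B=4, EF_C=6) = 6; EF_F = 6+11 = 17
ES_G = 6; EF_G = 6+11 = 17
ES_H = max(EF_A=8, EF_F=17) = 17; EF_H = 17+5 = 22
ES_I = max(EF_B=4, EF_D=20, EF_E=11, EF_G=17, EF_H=22) = 22; EF_I = 22+6 = 28
Expected project duration μ = 28 days. Critical path: C → F → H → I.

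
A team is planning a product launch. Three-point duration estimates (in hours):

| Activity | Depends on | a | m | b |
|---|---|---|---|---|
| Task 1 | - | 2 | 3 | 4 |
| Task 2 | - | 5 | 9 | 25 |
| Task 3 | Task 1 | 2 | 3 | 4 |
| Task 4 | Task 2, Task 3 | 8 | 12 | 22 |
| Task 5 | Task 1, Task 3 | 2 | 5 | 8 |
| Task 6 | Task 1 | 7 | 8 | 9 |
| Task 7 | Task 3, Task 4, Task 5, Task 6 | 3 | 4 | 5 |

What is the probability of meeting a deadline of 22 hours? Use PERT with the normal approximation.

0.071

te_Task 1 = (2 + 4·3 + 4)/6 = 18/6 = 3; σ²_Task 1 = ((4−2)/6)² = 0.111
te_Task 2 = (5 + 4·9 + 25)/6 = 66/6 = 11; σ²_Task 2 = ((25−5)/6)² = 11.111
te_Task 3 = (2 + 4·3 + 4)/6 = 18/6 = 3; σ²_Task 3 = ((4−2)/6)² = 0.111
te_Task 4 = (8 + 4·12 + 22)/6 = 78/6 = 13; σ²_Task 4 = ((22−8)/6)² = 5.444
te_Task 5 = (2 + 4·5 + 8)/6 = 30/6 = 5; σ²_Task 5 = ((8−2)/6)² = 1.000
te_Task 6 = (7 + 4·8 + 9)/6 = 48/6 = 8; σ²_Task 6 = ((9−7)/6)² = 0.111
te_Task 7 = (3 + 4·4 + 5)/6 = 24/6 = 4; σ²_Task 7 = ((5−3)/6)² = 0.111

Forward pass:
ES_Task 1 = 0; EF_Task 1 = 3
ES_Task 2 = 0; EF_Task 2 = 11
ES_Task 3 = 3; EF_Task 3 = 3+3 = 6
ES_Task 4 = max(EF_Task 2=11, EF_Task 3=6) = 11; EF_Task 4 = 11+13 = 24
ES_Task 5 = max(EF_Task 1=3, EF_Task 3=6) = 6; EF_Task 5 = 6+5 = 11
ES_Task 6 = 3; EF_Task 6 = 3+8 = 11
ES_Task 7 = max(EF_Task 3=6, EF_Task 4=24, EF_Task 5=11, EF_Task 6=11) = 24; EF_Task 7 = 24+4 = 28
Expected project duration μ = 28 hours. Critical path: Task 2 → Task 4 → Task 7.

Variance along critical path = 11.111 + 5.444 + 0.111 = 16.667; σ = √16.667 = 4.082 hours.
Z = (22 − 28) / 4.082 = -1.470
P(T ≤ 22) = Φ(-1.470) ≈ 0.071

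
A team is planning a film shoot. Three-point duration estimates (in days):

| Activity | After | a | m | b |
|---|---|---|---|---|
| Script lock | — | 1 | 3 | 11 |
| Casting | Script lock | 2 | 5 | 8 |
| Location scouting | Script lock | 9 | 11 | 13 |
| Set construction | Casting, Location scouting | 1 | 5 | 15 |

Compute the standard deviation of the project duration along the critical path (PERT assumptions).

2.94 days

te_Script lock = (1 + 4·3 + 11)/6 = 24/6 = 4; σ²_Script lock = ((11−1)/6)² = 2.778
te_Casting = (2 + 4·5 + 8)/6 = 30/6 = 5; σ²_Casting = ((8−2)/6)² = 1.000
te_Location scouting = (9 + 4·11 + 13)/6 = 66/6 = 11; σ²_Location scouting = ((13−9)/6)² = 0.444
te_Set construction = (1 + 4·5 + 15)/6 = 36/6 = 6; σ²_Set construction = ((15−1)/6)² = 5.444

Forward pass:
ES_Script lock = 0; EF_Script lock = 4
ES_Casting = 4; EF_Casting = 4+5 = 9
ES_Location scouting = 4; EF_Location scouting = 4+11 = 15
ES_Set construction = max(EF_Casting=9, EF_Location scouting=15) = 15; EF_Set construction = 15+6 = 21
Expected project duration μ = 21 days. Critical path: Script lock → Location scouting → Set construction.

Variance along critical path = 2.778 + 0.444 + 5.444 = 8.667
σ = √8.667 = 2.944 days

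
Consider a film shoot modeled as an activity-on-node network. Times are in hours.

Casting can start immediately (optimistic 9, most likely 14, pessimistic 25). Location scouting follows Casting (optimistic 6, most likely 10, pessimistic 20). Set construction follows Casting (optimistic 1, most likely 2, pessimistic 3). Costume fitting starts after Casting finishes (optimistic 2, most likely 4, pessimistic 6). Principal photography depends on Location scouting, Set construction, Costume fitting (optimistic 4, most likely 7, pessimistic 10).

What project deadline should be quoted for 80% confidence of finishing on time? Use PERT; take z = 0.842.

te_Casting = (9 + 4·14 + 25)/6 = 90/6 = 15; σ²_Casting = ((25−9)/6)² = 7.111
te_Location scouting = (6 + 4·10 + 20)/6 = 66/6 = 11; σ²_Location scouting = ((20−6)/6)² = 5.444
te_Set construction = (1 + 4·2 + 3)/6 = 12/6 = 2; σ²_Set construction = ((3−1)/6)² = 0.111
te_Costume fitting = (2 + 4·4 + 6)/6 = 24/6 = 4; σ²_Costume fitting = ((6−2)/6)² = 0.444
te_Principal photography = (4 + 4·7 + 10)/6 = 42/6 = 7; σ²_Principal photography = ((10−4)/6)² = 1.000

Forward pass:
ES_Casting = 0; EF_Casting = 15
ES_Location scouting = 15; EF_Location scouting = 15+11 = 26
ES_Set construction = 15; EF_Set construction = 15+2 = 17
ES_Costume fitting = 15; EF_Costume fitting = 15+4 = 19
ES_Principal photography = max(EF_Location scouting=26, EF_Set construction=17, EF_Costume fitting=19) = 26; EF_Principal photography = 26+7 = 33
Expected project duration μ = 33 hours. Critical path: Casting → Location scouting → Principal photography.

Variance along critical path = 7.111 + 5.444 + 1.000 = 13.556; σ = 3.682 hours.
D = μ + z·σ = 33 + 0.842·3.682 = 36.1 hours

36.1 hours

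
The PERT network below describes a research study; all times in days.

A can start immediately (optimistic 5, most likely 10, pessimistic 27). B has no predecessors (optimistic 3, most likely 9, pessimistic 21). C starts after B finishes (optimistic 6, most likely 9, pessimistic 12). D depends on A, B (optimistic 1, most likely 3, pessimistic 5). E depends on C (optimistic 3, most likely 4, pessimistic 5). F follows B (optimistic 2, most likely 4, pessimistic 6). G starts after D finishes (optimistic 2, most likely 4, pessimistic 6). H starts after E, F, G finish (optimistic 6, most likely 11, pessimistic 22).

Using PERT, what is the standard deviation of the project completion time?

4.15 days

te_A = (5 + 4·10 + 27)/6 = 72/6 = 12; σ²_A = ((27−5)/6)² = 13.444
te_B = (3 + 4·9 + 21)/6 = 60/6 = 10; σ²_B = ((21−3)/6)² = 9.000
te_C = (6 + 4·9 + 12)/6 = 54/6 = 9; σ²_C = ((12−6)/6)² = 1.000
te_D = (1 + 4·3 + 5)/6 = 18/6 = 3; σ²_D = ((5−1)/6)² = 0.444
te_E = (3 + 4·4 + 5)/6 = 24/6 = 4; σ²_E = ((5−3)/6)² = 0.111
te_F = (2 + 4·4 + 6)/6 = 24/6 = 4; σ²_F = ((6−2)/6)² = 0.444
te_G = (2 + 4·4 + 6)/6 = 24/6 = 4; σ²_G = ((6−2)/6)² = 0.444
te_H = (6 + 4·11 + 22)/6 = 72/6 = 12; σ²_H = ((22−6)/6)² = 7.111

Forward pass:
ES_A = 0; EF_A = 12
ES_B = 0; EF_B = 10
ES_C = 10; EF_C = 10+9 = 19
ES_D = max(EF_A=12, EF_B=10) = 12; EF_D = 12+3 = 15
ES_E = 19; EF_E = 19+4 = 23
ES_F = 10; EF_F = 10+4 = 14
ES_G = 15; EF_G = 15+4 = 19
ES_H = max(EF_E=23, EF_F=14, EF_G=19) = 23; EF_H = 23+12 = 35
Expected project duration μ = 35 days. Critical path: B → C → E → H.

Variance along critical path = 9.000 + 1.000 + 0.111 + 7.111 = 17.222
σ = √17.222 = 4.150 days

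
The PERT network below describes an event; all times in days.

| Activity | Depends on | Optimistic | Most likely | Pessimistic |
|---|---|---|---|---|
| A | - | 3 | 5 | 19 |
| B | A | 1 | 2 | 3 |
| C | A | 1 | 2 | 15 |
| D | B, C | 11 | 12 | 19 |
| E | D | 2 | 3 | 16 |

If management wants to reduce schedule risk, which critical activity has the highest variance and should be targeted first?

A

te_A = (3 + 4·5 + 19)/6 = 42/6 = 7; σ²_A = ((19−3)/6)² = 7.111
te_B = (1 + 4·2 + 3)/6 = 12/6 = 2; σ²_B = ((3−1)/6)² = 0.111
te_C = (1 + 4·2 + 15)/6 = 24/6 = 4; σ²_C = ((15−1)/6)² = 5.444
te_D = (11 + 4·12 + 19)/6 = 78/6 = 13; σ²_D = ((19−11)/6)² = 1.778
te_E = (2 + 4·3 + 16)/6 = 30/6 = 5; σ²_E = ((16−2)/6)² = 5.444

Forward pass:
ES_A = 0; EF_A = 7
ES_B = 7; EF_B = 7+2 = 9
ES_C = 7; EF_C = 7+4 = 11
ES_D = max(EF_B=9, EF_C=11) = 11; EF_D = 11+13 = 24
ES_E = 24; EF_E = 24+5 = 29
Expected project duration μ = 29 days. Critical path: A → C → D → E.

Variances on critical path: σ²_A=7.111, σ²_C=5.444, σ²_D=1.778, σ²_E=5.444.
Largest is σ²_A = 7.111.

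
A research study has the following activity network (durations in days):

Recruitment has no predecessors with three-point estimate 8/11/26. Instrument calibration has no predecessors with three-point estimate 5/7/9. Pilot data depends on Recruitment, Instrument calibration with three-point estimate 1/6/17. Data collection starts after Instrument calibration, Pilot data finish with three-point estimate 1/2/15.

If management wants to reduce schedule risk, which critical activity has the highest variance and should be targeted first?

te_Recruitment = (8 + 4·11 + 26)/6 = 78/6 = 13; σ²_Recruitment = ((26−8)/6)² = 9.000
te_Instrument calibration = (5 + 4·7 + 9)/6 = 42/6 = 7; σ²_Instrument calibration = ((9−5)/6)² = 0.444
te_Pilot data = (1 + 4·6 + 17)/6 = 42/6 = 7; σ²_Pilot data = ((17−1)/6)² = 7.111
te_Data collection = (1 + 4·2 + 15)/6 = 24/6 = 4; σ²_Data collection = ((15−1)/6)² = 5.444

Forward pass:
ES_Recruitment = 0; EF_Recruitment = 13
ES_Instrument calibration = 0; EF_Instrument calibration = 7
ES_Pilot data = max(EF_Recruitment=13, EF_Instrument calibration=7) = 13; EF_Pilot data = 13+7 = 20
ES_Data collection = max(EF_Instrument calibration=7, EF_Pilot data=20) = 20; EF_Data collection = 20+4 = 24
Expected project duration μ = 24 days. Critical path: Recruitment → Pilot data → Data collection.

Variances on critical path: σ²_Recruitment=9.000, σ²_Pilot data=7.111, σ²_Data collection=5.444.
Largest is σ²_Recruitment = 9.000.

Recruitment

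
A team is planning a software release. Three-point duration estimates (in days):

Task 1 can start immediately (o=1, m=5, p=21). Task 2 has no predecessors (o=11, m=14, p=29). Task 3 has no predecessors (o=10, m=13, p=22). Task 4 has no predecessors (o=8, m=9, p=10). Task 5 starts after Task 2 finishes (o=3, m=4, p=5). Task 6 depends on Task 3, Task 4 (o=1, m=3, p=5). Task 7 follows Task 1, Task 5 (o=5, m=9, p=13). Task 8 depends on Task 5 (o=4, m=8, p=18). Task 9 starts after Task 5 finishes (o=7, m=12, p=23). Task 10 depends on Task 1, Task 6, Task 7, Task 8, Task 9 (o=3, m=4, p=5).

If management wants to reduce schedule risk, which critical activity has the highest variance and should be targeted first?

te_Task 1 = (1 + 4·5 + 21)/6 = 42/6 = 7; σ²_Task 1 = ((21−1)/6)² = 11.111
te_Task 2 = (11 + 4·14 + 29)/6 = 96/6 = 16; σ²_Task 2 = ((29−11)/6)² = 9.000
te_Task 3 = (10 + 4·13 + 22)/6 = 84/6 = 14; σ²_Task 3 = ((22−10)/6)² = 4.000
te_Task 4 = (8 + 4·9 + 10)/6 = 54/6 = 9; σ²_Task 4 = ((10−8)/6)² = 0.111
te_Task 5 = (3 + 4·4 + 5)/6 = 24/6 = 4; σ²_Task 5 = ((5−3)/6)² = 0.111
te_Task 6 = (1 + 4·3 + 5)/6 = 18/6 = 3; σ²_Task 6 = ((5−1)/6)² = 0.444
te_Task 7 = (5 + 4·9 + 13)/6 = 54/6 = 9; σ²_Task 7 = ((13−5)/6)² = 1.778
te_Task 8 = (4 + 4·8 + 18)/6 = 54/6 = 9; σ²_Task 8 = ((18−4)/6)² = 5.444
te_Task 9 = (7 + 4·12 + 23)/6 = 78/6 = 13; σ²_Task 9 = ((23−7)/6)² = 7.111
te_Task 10 = (3 + 4·4 + 5)/6 = 24/6 = 4; σ²_Task 10 = ((5−3)/6)² = 0.111

Forward pass:
ES_Task 1 = 0; EF_Task 1 = 7
ES_Task 2 = 0; EF_Task 2 = 16
ES_Task 3 = 0; EF_Task 3 = 14
ES_Task 4 = 0; EF_Task 4 = 9
ES_Task 5 = 16; EF_Task 5 = 16+4 = 20
ES_Task 6 = max(EF_Task 3=14, EF_Task 4=9) = 14; EF_Task 6 = 14+3 = 17
ES_Task 7 = max(EF_Task 1=7, EF_Task 5=20) = 20; EF_Task 7 = 20+9 = 29
ES_Task 8 = 20; EF_Task 8 = 20+9 = 29
ES_Task 9 = 20; EF_Task 9 = 20+13 = 33
ES_Task 10 = max(EF_Task 1=7, EF_Task 6=17, EF_Task 7=29, EF_Task 8=29, EF_Task 9=33) = 33; EF_Task 10 = 33+4 = 37
Expected project duration μ = 37 days. Critical path: Task 2 → Task 5 → Task 9 → Task 10.

Variances on critical path: σ²_Task 2=9.000, σ²_Task 5=0.111, σ²_Task 9=7.111, σ²_Task 10=0.111.
Largest is σ²_Task 2 = 9.000.

Task 2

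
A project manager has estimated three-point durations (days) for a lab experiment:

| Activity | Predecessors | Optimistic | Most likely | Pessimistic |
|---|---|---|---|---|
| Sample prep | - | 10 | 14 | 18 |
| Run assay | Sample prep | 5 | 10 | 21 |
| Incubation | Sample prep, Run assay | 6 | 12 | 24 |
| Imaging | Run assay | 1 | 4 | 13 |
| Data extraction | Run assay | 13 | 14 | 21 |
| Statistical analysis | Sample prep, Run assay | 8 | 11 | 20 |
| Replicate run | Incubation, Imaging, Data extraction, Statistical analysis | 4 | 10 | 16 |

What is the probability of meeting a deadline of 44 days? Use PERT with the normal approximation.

0.059

te_Sample prep = (10 + 4·14 + 18)/6 = 84/6 = 14; σ²_Sample prep = ((18−10)/6)² = 1.778
te_Run assay = (5 + 4·10 + 21)/6 = 66/6 = 11; σ²_Run assay = ((21−5)/6)² = 7.111
te_Incubation = (6 + 4·12 + 24)/6 = 78/6 = 13; σ²_Incubation = ((24−6)/6)² = 9.000
te_Imaging = (1 + 4·4 + 13)/6 = 30/6 = 5; σ²_Imaging = ((13−1)/6)² = 4.000
te_Data extraction = (13 + 4·14 + 21)/6 = 90/6 = 15; σ²_Data extraction = ((21−13)/6)² = 1.778
te_Statistical analysis = (8 + 4·11 + 20)/6 = 72/6 = 12; σ²_Statistical analysis = ((20−8)/6)² = 4.000
te_Replicate run = (4 + 4·10 + 16)/6 = 60/6 = 10; σ²_Replicate run = ((16−4)/6)² = 4.000

Forward pass:
ES_Sample prep = 0; EF_Sample prep = 14
ES_Run assay = 14; EF_Run assay = 14+11 = 25
ES_Incubation = max(EF_Sample prep=14, EF_Run assay=25) = 25; EF_Incubation = 25+13 = 38
ES_Imaging = 25; EF_Imaging = 25+5 = 30
ES_Data extraction = 25; EF_Data extraction = 25+15 = 40
ES_Statistical analysis = max(EF_Sample prep=14, EF_Run assay=25) = 25; EF_Statistical analysis = 25+12 = 37
ES_Replicate run = max(EF_Incubation=38, EF_Imaging=30, EF_Data extraction=40, EF_Statistical analysis=37) = 40; EF_Replicate run = 40+10 = 50
Expected project duration μ = 50 days. Critical path: Sample prep → Run assay → Data extraction → Replicate run.

Variance along critical path = 1.778 + 7.111 + 1.778 + 4.000 = 14.667; σ = √14.667 = 3.830 days.
Z = (44 − 50) / 3.830 = -1.567
P(T ≤ 44) = Φ(-1.567) ≈ 0.059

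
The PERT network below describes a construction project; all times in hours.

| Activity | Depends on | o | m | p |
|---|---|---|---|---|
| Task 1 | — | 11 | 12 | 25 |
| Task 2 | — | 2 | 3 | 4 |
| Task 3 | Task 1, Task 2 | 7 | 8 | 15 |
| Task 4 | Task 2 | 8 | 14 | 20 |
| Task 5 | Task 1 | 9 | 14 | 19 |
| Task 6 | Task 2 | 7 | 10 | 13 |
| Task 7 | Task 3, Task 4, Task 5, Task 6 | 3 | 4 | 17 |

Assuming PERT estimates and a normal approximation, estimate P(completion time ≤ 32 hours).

0.294

te_Task 1 = (11 + 4·12 + 25)/6 = 84/6 = 14; σ²_Task 1 = ((25−11)/6)² = 5.444
te_Task 2 = (2 + 4·3 + 4)/6 = 18/6 = 3; σ²_Task 2 = ((4−2)/6)² = 0.111
te_Task 3 = (7 + 4·8 + 15)/6 = 54/6 = 9; σ²_Task 3 = ((15−7)/6)² = 1.778
te_Task 4 = (8 + 4·14 + 20)/6 = 84/6 = 14; σ²_Task 4 = ((20−8)/6)² = 4.000
te_Task 5 = (9 + 4·14 + 19)/6 = 84/6 = 14; σ²_Task 5 = ((19−9)/6)² = 2.778
te_Task 6 = (7 + 4·10 + 13)/6 = 60/6 = 10; σ²_Task 6 = ((13−7)/6)² = 1.000
te_Task 7 = (3 + 4·4 + 17)/6 = 36/6 = 6; σ²_Task 7 = ((17−3)/6)² = 5.444

Forward pass:
ES_Task 1 = 0; EF_Task 1 = 14
ES_Task 2 = 0; EF_Task 2 = 3
ES_Task 3 = max(EF_Task 1=14, EF_Task 2=3) = 14; EF_Task 3 = 14+9 = 23
ES_Task 4 = 3; EF_Task 4 = 3+14 = 17
ES_Task 5 = 14; EF_Task 5 = 14+14 = 28
ES_Task 6 = 3; EF_Task 6 = 3+10 = 13
ES_Task 7 = max(EF_Task 3=23, EF_Task 4=17, EF_Task 5=28, EF_Task 6=13) = 28; EF_Task 7 = 28+6 = 34
Expected project duration μ = 34 hours. Critical path: Task 1 → Task 5 → Task 7.

Variance along critical path = 5.444 + 2.778 + 5.444 = 13.667; σ = √13.667 = 3.697 hours.
Z = (32 − 34) / 3.697 = -0.541
P(T ≤ 32) = Φ(-0.541) ≈ 0.294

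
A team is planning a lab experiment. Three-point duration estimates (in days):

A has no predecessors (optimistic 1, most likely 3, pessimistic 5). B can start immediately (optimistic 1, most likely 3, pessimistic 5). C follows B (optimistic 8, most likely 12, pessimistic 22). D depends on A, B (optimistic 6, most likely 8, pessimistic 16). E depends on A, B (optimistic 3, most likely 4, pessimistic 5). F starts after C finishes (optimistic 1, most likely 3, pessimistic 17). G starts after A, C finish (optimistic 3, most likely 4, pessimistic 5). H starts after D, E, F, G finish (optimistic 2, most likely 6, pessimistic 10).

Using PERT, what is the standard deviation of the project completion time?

3.84 days

te_A = (1 + 4·3 + 5)/6 = 18/6 = 3; σ²_A = ((5−1)/6)² = 0.444
te_B = (1 + 4·3 + 5)/6 = 18/6 = 3; σ²_B = ((5−1)/6)² = 0.444
te_C = (8 + 4·12 + 22)/6 = 78/6 = 13; σ²_C = ((22−8)/6)² = 5.444
te_D = (6 + 4·8 + 16)/6 = 54/6 = 9; σ²_D = ((16−6)/6)² = 2.778
te_E = (3 + 4·4 + 5)/6 = 24/6 = 4; σ²_E = ((5−3)/6)² = 0.111
te_F = (1 + 4·3 + 17)/6 = 30/6 = 5; σ²_F = ((17−1)/6)² = 7.111
te_G = (3 + 4·4 + 5)/6 = 24/6 = 4; σ²_G = ((5−3)/6)² = 0.111
te_H = (2 + 4·6 + 10)/6 = 36/6 = 6; σ²_H = ((10−2)/6)² = 1.778

Forward pass:
ES_A = 0; EF_A = 3
ES_B = 0; EF_B = 3
ES_C = 3; EF_C = 3+13 = 16
ES_D = max(EF_A=3, EF_B=3) = 3; EF_D = 3+9 = 12
ES_E = max(EF_A=3, EF_B=3) = 3; EF_E = 3+4 = 7
ES_F = 16; EF_F = 16+5 = 21
ES_G = max(EF_A=3, EF_C=16) = 16; EF_G = 16+4 = 20
ES_H = max(EF_D=12, EF_E=7, EF_F=21, EF_G=20) = 21; EF_H = 21+6 = 27
Expected project duration μ = 27 days. Critical path: B → C → F → H.

Variance along critical path = 0.444 + 5.444 + 7.111 + 1.778 = 14.778
σ = √14.778 = 3.844 days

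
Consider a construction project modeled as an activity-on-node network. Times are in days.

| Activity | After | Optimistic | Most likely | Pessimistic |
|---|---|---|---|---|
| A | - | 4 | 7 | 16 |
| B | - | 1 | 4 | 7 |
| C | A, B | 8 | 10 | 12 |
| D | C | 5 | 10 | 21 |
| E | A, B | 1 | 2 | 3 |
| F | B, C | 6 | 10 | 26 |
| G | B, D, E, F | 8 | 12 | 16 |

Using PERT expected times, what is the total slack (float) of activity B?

te_A = (4 + 4·7 + 16)/6 = 48/6 = 8
te_B = (1 + 4·4 + 7)/6 = 24/6 = 4
te_C = (8 + 4·10 + 12)/6 = 60/6 = 10
te_D = (5 + 4·10 + 21)/6 = 66/6 = 11
te_E = (1 + 4·2 + 3)/6 = 12/6 = 2
te_F = (6 + 4·10 + 26)/6 = 72/6 = 12
te_G = (8 + 4·12 + 16)/6 = 72/6 = 12

Forward pass:
ES_A = 0; EF_A = 8
ES_B = 0; EF_B = 4
ES_C = max(EF_A=8, EF_B=4) = 8; EF_C = 8+10 = 18
ES_D = 18; EF_D = 18+11 = 29
ES_E = max(EF_A=8, EF_B=4) = 8; EF_E = 8+2 = 10
ES_F = max(EF_B=4, EF_C=18) = 18; EF_F = 18+12 = 30
ES_G = max(EF_B=4, EF_D=29, EF_E=10, EF_F=30) = 30; EF_G = 30+12 = 42
Expected project duration μ = 42 days. Critical path: A → C → F → G.

Backward pass:
LF_G = 42; LS_G = 42−12 = 30
LF_F = LS_G = 30; LS_F = 30−12 = 18
LF_E = LS_G = 30; LS_E = 30−2 = 28
LF_D = LS_G = 30; LS_D = 30−11 = 19
LF_C = min(LS_D=19, LS_F=18) = 18; LS_C = 18−10 = 8
LF_B = min(LS_C=8, LS_E=28, LS_F=18, LS_G=30) = 8; LS_B = 8−4 = 4
LF_A = min(LS_C=8, LS_E=28) = 8; LS_A = 8−8 = 0
Slack_B = LS_B − ES_B = 4 − 0 = 4

4 days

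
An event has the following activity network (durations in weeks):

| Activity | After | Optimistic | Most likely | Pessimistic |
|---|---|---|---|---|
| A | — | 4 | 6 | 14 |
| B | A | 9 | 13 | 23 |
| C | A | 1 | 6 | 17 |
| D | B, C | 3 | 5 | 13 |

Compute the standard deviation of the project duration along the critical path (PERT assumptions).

te_A = (4 + 4·6 + 14)/6 = 42/6 = 7; σ²_A = ((14−4)/6)² = 2.778
te_B = (9 + 4·13 + 23)/6 = 84/6 = 14; σ²_B = ((23−9)/6)² = 5.444
te_C = (1 + 4·6 + 17)/6 = 42/6 = 7; σ²_C = ((17−1)/6)² = 7.111
te_D = (3 + 4·5 + 13)/6 = 36/6 = 6; σ²_D = ((13−3)/6)² = 2.778

Forward pass:
ES_A = 0; EF_A = 7
ES_B = 7; EF_B = 7+14 = 21
ES_C = 7; EF_C = 7+7 = 14
ES_D = max(EF_B=21, EF_C=14) = 21; EF_D = 21+6 = 27
Expected project duration μ = 27 weeks. Critical path: A → B → D.

Variance along critical path = 2.778 + 5.444 + 2.778 = 11.000
σ = √11.000 = 3.317 weeks

3.32 weeks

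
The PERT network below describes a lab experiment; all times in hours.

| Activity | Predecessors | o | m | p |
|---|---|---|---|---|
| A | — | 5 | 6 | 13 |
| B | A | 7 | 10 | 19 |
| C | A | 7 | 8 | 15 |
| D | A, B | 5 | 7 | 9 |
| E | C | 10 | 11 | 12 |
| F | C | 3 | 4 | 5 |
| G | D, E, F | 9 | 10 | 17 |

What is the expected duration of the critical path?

te_A = (5 + 4·6 + 13)/6 = 42/6 = 7
te_B = (7 + 4·10 + 19)/6 = 66/6 = 11
te_C = (7 + 4·8 + 15)/6 = 54/6 = 9
te_D = (5 + 4·7 + 9)/6 = 42/6 = 7
te_E = (10 + 4·11 + 12)/6 = 66/6 = 11
te_F = (3 + 4·4 + 5)/6 = 24/6 = 4
te_G = (9 + 4·10 + 17)/6 = 66/6 = 11

Forward pass:
ES_A = 0; EF_A = 7
ES_B = 7; EF_B = 7+11 = 18
ES_C = 7; EF_C = 7+9 = 16
ES_D = max(EF_A=7, EF_B=18) = 18; EF_D = 18+7 = 25
ES_E = 16; EF_E = 16+11 = 27
ES_F = 16; EF_F = 16+4 = 20
ES_G = max(EF_D=25, EF_E=27, EF_F=20) = 27; EF_G = 27+11 = 38
Expected project duration μ = 38 hours. Critical path: A → C → E → G.

38 hours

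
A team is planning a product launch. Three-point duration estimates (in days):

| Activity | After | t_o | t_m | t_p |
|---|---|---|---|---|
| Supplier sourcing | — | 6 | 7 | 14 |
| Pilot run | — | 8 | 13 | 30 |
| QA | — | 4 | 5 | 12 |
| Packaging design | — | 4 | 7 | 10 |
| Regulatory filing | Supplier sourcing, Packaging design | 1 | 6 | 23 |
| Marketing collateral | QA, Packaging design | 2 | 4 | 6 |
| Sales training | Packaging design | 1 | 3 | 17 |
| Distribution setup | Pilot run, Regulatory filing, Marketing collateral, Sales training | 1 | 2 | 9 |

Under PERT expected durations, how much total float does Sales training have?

te_Supplier sourcing = (6 + 4·7 + 14)/6 = 48/6 = 8
te_Pilot run = (8 + 4·13 + 30)/6 = 90/6 = 15
te_QA = (4 + 4·5 + 12)/6 = 36/6 = 6
te_Packaging design = (4 + 4·7 + 10)/6 = 42/6 = 7
te_Regulatory filing = (1 + 4·6 + 23)/6 = 48/6 = 8
te_Marketing collateral = (2 + 4·4 + 6)/6 = 24/6 = 4
te_Sales training = (1 + 4·3 + 17)/6 = 30/6 = 5
te_Distribution setup = (1 + 4·2 + 9)/6 = 18/6 = 3

Forward pass:
ES_Supplier sourcing = 0; EF_Supplier sourcing = 8
ES_Pilot run = 0; EF_Pilot run = 15
ES_QA = 0; EF_QA = 6
ES_Packaging design = 0; EF_Packaging design = 7
ES_Regulatory filing = max(EF_Supplier sourcing=8, EF_Packaging design=7) = 8; EF_Regulatory filing = 8+8 = 16
ES_Marketing collateral = max(EF_QA=6, EF_Packaging design=7) = 7; EF_Marketing collateral = 7+4 = 11
ES_Sales training = 7; EF_Sales training = 7+5 = 12
ES_Distribution setup = max(EF_Pilot run=15, EF_Regulatory filing=16, EF_Marketing collateral=11, EF_Sales training=12) = 16; EF_Distribution setup = 16+3 = 19
Expected project duration μ = 19 days. Critical path: Supplier sourcing → Regulatory filing → Distribution setup.

Backward pass:
LF_Distribution setup = 19; LS_Distribution setup = 19−3 = 16
LF_Sales training = LS_Distribution setup = 16; LS_Sales training = 16−5 = 11
LF_Marketing collateral = LS_Distribution setup = 16; LS_Marketing collateral = 16−4 = 12
LF_Regulatory filing = LS_Distribution setup = 16; LS_Regulatory filing = 16−8 = 8
LF_Packaging design = min(LS_Regulatory filing=8, LS_Marketing collateral=12, LS_Sales training=11) = 8; LS_Packaging design = 8−7 = 1
LF_QA = LS_Marketing collateral = 12; LS_QA = 12−6 = 6
LF_Pilot run = LS_Distribution setup = 16; LS_Pilot run = 16−15 = 1
LF_Supplier sourcing = LS_Regulatory filing = 8; LS_Supplier sourcing = 8−8 = 0
Slack_Sales training = LS_Sales training − ES_Sales training = 11 − 7 = 4

4 days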